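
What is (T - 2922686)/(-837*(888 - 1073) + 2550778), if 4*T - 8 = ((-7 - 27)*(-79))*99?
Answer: -5712411/5411246 ≈ -1.0557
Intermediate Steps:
T = 132961/2 (T = 2 + (((-7 - 27)*(-79))*99)/4 = 2 + (-34*(-79)*99)/4 = 2 + (2686*99)/4 = 2 + (1/4)*265914 = 2 + 132957/2 = 132961/2 ≈ 66481.)
(T - 2922686)/(-837*(888 - 1073) + 2550778) = (132961/2 - 2922686)/(-837*(888 - 1073) + 2550778) = -5712411/(2*(-837*(-185) + 2550778)) = -5712411/(2*(154845 + 2550778)) = -5712411/2/2705623 = -5712411/2*1/2705623 = -5712411/5411246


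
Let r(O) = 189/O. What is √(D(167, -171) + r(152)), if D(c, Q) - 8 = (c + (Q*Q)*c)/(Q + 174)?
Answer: √84620278302/228 ≈ 1275.9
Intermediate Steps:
D(c, Q) = 8 + (c + c*Q²)/(174 + Q) (D(c, Q) = 8 + (c + (Q*Q)*c)/(Q + 174) = 8 + (c + Q²*c)/(174 + Q) = 8 + (c + c*Q²)/(174 + Q))
√(D(167, -171) + r(152)) = √((1392 + 167 + 8*(-171) + 167*(-171)²)/(174 - 171) + 189/152) = √((1392 + 167 - 1368 + 167*29241)/3 + 189*(1/152)) = √((1392 + 167 - 1368 + 4883247)/3 + 189/152) = √((⅓)*4883438 + 189/152) = √(4883438/3 + 189/152) = √(742283143/456) = √84620278302/228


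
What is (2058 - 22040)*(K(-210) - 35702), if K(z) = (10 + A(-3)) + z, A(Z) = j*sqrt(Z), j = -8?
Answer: 717393764 + 159856*I*sqrt(3) ≈ 7.1739e+8 + 2.7688e+5*I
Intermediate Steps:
A(Z) = -8*sqrt(Z)
K(z) = 10 + z - 8*I*sqrt(3) (K(z) = (10 - 8*I*sqrt(3)) + z = 10 + z - 8*I*sqrt(3))
(2058 - 22040)*(K(-210) - 35702) = (2058 - 22040)*((10 - 210 - 8*I*sqrt(3)) - 35702) = -19982*((-200 - 8*I*sqrt(3)) - 35702) = -19982*(-35902 - 8*I*sqrt(3)) = 717393764 + 159856*I*sqrt(3)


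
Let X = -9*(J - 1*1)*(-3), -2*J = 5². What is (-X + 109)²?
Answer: 896809/4 ≈ 2.2420e+5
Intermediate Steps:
J = -25/2 (J = -½*5² = -½*25 = -25/2 ≈ -12.500)
X = -729/2 (X = -9*(-25/2 - 1*1)*(-3) = -9*(-25/2 - 1)*(-3) = -(-243)*(-3)/2 = -9*81/2 = -729/2 ≈ -364.50)
(-X + 109)² = (-1*(-729/2) + 109)² = (729/2 + 109)² = (947/2)² = 896809/4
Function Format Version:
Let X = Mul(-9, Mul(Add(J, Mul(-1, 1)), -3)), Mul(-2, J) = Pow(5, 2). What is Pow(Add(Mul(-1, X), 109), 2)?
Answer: Rational(896809, 4) ≈ 2.2420e+5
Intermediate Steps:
J = Rational(-25, 2) (J = Mul(Rational(-1, 2), Pow(5, 2)) = Mul(Rational(-1, 2), 25) = Rational(-25, 2) ≈ -12.500)
X = Rational(-729, 2) (X = Mul(-9, Mul(Add(Rational(-25, 2), Mul(-1, 1)), -3)) = Mul(-9, Mul(Add(Rational(-25, 2), -1), -3)) = Mul(-9, Mul(Rational(-27, 2), -3)) = Mul(-9, Rational(81, 2)) = Rational(-729, 2) ≈ -364.50)
Pow(Add(Mul(-1, X), 109), 2) = Pow(Add(Mul(-1, Rational(-729, 2)), 109), 2) = Pow(Add(Rational(729, 2), 109), 2) = Pow(Rational(947, 2), 2) = Rational(896809, 4)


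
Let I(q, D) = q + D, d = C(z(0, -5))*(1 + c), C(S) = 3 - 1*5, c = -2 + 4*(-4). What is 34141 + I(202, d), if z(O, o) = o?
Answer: 34377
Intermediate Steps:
c = -18 (c = -2 - 16 = -18)
C(S) = -2 (C(S) = 3 - 5 = -2)
d = 34 (d = -2*(1 - 18) = -2*(-17) = 34)
I(q, D) = D + q
34141 + I(202, d) = 34141 + (34 + 202) = 34141 + 236 = 34377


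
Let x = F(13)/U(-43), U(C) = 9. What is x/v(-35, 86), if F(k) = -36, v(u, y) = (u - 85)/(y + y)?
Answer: 86/15 ≈ 5.7333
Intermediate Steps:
v(u, y) = (-85 + u)/(2*y) (v(u, y) = (-85 + u)/((2*y)) = (-85 + u)*(1/(2*y)) = (-85 + u)/(2*y))
x = -4 (x = -36/9 = -36*1/9 = -4)
x/v(-35, 86) = -4*172/(-85 - 35) = -4/((1/2)*(1/86)*(-120)) = -4/(-30/43) = -4*(-43/30) = 86/15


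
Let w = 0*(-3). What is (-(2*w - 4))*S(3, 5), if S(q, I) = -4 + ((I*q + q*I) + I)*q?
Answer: 404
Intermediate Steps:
w = 0
S(q, I) = -4 + q*(I + 2*I*q) (S(q, I) = -4 + ((I*q + I*q) + I)*q = -4 + (2*I*q + I)*q = -4 + (I + 2*I*q)*q = -4 + q*(I + 2*I*q))
(-(2*w - 4))*S(3, 5) = (-(2*0 - 4))*(-4 + 5*3 + 2*5*3²) = (-(0 - 4))*(-4 + 15 + 2*5*9) = (-1*(-4))*(-4 + 15 + 90) = 4*101 = 404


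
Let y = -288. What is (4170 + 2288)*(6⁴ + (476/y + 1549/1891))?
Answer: 569400216439/68076 ≈ 8.3642e+6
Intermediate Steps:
(4170 + 2288)*(6⁴ + (476/y + 1549/1891)) = (4170 + 2288)*(6⁴ + (476/(-288) + 1549/1891)) = 6458*(1296 + (476*(-1/288) + 1549*(1/1891))) = 6458*(1296 + (-119/72 + 1549/1891)) = 6458*(1296 - 113501/136152) = 6458*(176339491/136152) = 569400216439/68076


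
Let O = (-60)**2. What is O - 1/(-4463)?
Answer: 16066801/4463 ≈ 3600.0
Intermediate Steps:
O = 3600
O - 1/(-4463) = 3600 - 1/(-4463) = 3600 - 1*(-1/4463) = 3600 + 1/4463 = 16066801/4463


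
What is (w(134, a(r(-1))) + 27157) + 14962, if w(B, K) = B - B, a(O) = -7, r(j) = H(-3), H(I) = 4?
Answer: 42119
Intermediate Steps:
r(j) = 4
w(B, K) = 0
(w(134, a(r(-1))) + 27157) + 14962 = (0 + 27157) + 14962 = 27157 + 14962 = 42119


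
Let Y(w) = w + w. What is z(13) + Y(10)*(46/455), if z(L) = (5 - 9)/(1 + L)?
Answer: 158/91 ≈ 1.7363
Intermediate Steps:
Y(w) = 2*w
z(L) = -4/(1 + L)
z(13) + Y(10)*(46/455) = -4/(1 + 13) + (2*10)*(46/455) = -4/14 + 20*(46*(1/455)) = -4*1/14 + 20*(46/455) = -2/7 + 184/91 = 158/91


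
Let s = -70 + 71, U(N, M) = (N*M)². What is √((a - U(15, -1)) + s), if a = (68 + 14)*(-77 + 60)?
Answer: I*√1618 ≈ 40.224*I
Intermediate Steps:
a = -1394 (a = 82*(-17) = -1394)
U(N, M) = M²*N² (U(N, M) = (M*N)² = M²*N²)
s = 1
√((a - U(15, -1)) + s) = √((-1394 - (-1)²*15²) + 1) = √((-1394 - 225) + 1) = √(-1619 + 1) = √(-1618) = I*√1618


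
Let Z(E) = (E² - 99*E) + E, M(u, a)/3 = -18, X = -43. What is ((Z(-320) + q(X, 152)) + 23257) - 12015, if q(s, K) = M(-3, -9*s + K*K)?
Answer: 144948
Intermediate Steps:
M(u, a) = -54 (M(u, a) = 3*(-18) = -54)
Z(E) = E² - 98*E
q(s, K) = -54
((Z(-320) + q(X, 152)) + 23257) - 12015 = ((-320*(-98 - 320) - 54) + 23257) - 12015 = ((-320*(-418) - 54) + 23257) - 12015 = ((133760 - 54) + 23257) - 12015 = (133706 + 23257) - 12015 = 156963 - 12015 = 144948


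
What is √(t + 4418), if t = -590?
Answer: 2*√957 ≈ 61.871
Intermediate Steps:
√(t + 4418) = √(-590 + 4418) = √3828 = 2*√957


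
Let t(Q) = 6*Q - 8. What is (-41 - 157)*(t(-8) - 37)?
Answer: 18414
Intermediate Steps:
t(Q) = -8 + 6*Q
(-41 - 157)*(t(-8) - 37) = (-41 - 157)*((-8 + 6*(-8)) - 37) = -198*((-8 - 48) - 37) = -198*(-56 - 37) = -198*(-93) = 18414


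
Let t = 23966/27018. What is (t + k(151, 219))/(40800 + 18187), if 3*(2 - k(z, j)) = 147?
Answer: -622940/796855383 ≈ -0.00078175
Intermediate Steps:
k(z, j) = -47 (k(z, j) = 2 - 1/3*147 = 2 - 49 = -47)
t = 11983/13509 (t = 23966*(1/27018) = 11983/13509 ≈ 0.88704)
(t + k(151, 219))/(40800 + 18187) = (11983/13509 - 47)/(40800 + 18187) = -622940/13509/58987 = -622940/13509*1/58987 = -622940/796855383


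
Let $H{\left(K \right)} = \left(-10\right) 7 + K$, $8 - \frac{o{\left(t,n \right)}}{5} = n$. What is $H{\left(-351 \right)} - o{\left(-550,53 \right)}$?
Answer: $-196$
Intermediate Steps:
$o{\left(t,n \right)} = 40 - 5 n$
$H{\left(K \right)} = -70 + K$
$H{\left(-351 \right)} - o{\left(-550,53 \right)} = \left(-70 - 351\right) - \left(40 - 265\right) = -421 - \left(40 - 265\right) = -421 - -225 = -421 + 225 = -196$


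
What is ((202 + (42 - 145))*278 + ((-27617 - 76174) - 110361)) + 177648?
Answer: -8982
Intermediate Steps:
((202 + (42 - 145))*278 + ((-27617 - 76174) - 110361)) + 177648 = ((202 - 103)*278 + (-103791 - 110361)) + 177648 = (99*278 - 214152) + 177648 = (27522 - 214152) + 177648 = -186630 + 177648 = -8982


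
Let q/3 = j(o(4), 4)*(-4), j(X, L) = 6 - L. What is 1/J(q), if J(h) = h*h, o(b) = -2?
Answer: 1/576 ≈ 0.0017361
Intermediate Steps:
q = -24 (q = 3*((6 - 1*4)*(-4)) = 3*((6 - 4)*(-4)) = 3*(2*(-4)) = 3*(-8) = -24)
J(h) = h²
1/J(q) = 1/((-24)²) = 1/576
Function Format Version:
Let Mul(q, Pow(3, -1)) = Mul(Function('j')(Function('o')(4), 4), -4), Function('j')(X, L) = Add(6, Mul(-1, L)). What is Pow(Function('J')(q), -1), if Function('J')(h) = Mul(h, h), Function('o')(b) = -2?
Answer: Rational(1, 576) ≈ 0.0017361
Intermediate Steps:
q = -24 (q = Mul(3, Mul(Add(6, Mul(-1, 4)), -4)) = Mul(3, Mul(Add(6, -4), -4)) = Mul(3, Mul(2, -4)) = Mul(3, -8) = -24)
Function('J')(h) = Pow(h, 2)
Pow(Function('J')(q), -1) = Pow(Pow(-24, 2), -1) = Pow(576, -1) = Rational(1, 576)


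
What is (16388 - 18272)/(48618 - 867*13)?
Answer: -628/12449 ≈ -0.050446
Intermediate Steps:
(16388 - 18272)/(48618 - 867*13) = -1884/(48618 - 11271) = -1884/37347 = -1884*1/37347 = -628/12449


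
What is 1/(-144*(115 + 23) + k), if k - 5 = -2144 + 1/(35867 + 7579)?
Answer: -43446/956289905 ≈ -4.5432e-5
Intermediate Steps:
k = -92930993/43446 (k = 5 + (-2144 + 1/(35867 + 7579)) = 5 + (-2144 + 1/43446) = 5 - 93148223/43446 = -92930993/43446 ≈ -2139.0)
1/(-144*(115 + 23) + k) = 1/(-144*(115 + 23) - 92930993/43446) = 1/(-144*138 - 92930993/43446) = 1/(-19872 - 92930993/43446) = 1/(-956289905/43446) = -43446/956289905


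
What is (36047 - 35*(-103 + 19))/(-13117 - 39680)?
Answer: -38987/52797 ≈ -0.73843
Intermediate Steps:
(36047 - 35*(-103 + 19))/(-13117 - 39680) = (36047 - 35*(-84))/(-52797) = (36047 + 2940)*(-1/52797) = 38987*(-1/52797) = -38987/52797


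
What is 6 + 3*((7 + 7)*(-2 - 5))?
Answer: -288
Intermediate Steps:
6 + 3*((7 + 7)*(-2 - 5)) = 6 + 3*(14*(-7)) = 6 + 3*(-98) = 6 - 294 = -288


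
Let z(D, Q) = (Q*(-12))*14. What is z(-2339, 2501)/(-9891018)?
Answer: 70028/1648503 ≈ 0.042480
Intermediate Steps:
z(D, Q) = -168*Q (z(D, Q) = -12*Q*14 = -168*Q)
z(-2339, 2501)/(-9891018) = -168*2501/(-9891018) = -420168*(-1/9891018) = 70028/1648503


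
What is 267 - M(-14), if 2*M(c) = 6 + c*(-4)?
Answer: 236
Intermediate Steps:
M(c) = 3 - 2*c (M(c) = (6 + c*(-4))/2 = (6 - 4*c)/2 = 3 - 2*c)
267 - M(-14) = 267 - (3 - 2*(-14)) = 267 - (3 + 28) = 267 - 1*31 = 267 - 31 = 236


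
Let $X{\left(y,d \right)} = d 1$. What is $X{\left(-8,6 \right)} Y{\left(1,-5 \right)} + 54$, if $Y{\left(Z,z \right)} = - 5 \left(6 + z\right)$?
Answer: $24$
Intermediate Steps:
$X{\left(y,d \right)} = d$
$Y{\left(Z,z \right)} = -30 - 5 z$
$X{\left(-8,6 \right)} Y{\left(1,-5 \right)} + 54 = 6 \left(-30 - -25\right) + 54 = 6 \left(-30 + 25\right) + 54 = 6 \left(-5\right) + 54 = -30 + 54 = 24$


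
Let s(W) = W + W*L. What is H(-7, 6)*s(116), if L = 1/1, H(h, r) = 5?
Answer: 1160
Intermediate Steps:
L = 1
s(W) = 2*W (s(W) = W + W*1 = W + W = 2*W)
H(-7, 6)*s(116) = 5*(2*116) = 5*232 = 1160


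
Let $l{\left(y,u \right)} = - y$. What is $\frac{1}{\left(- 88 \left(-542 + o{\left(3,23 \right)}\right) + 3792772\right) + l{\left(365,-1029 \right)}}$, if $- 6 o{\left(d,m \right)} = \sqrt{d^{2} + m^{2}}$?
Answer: $\frac{34560927}{132717518413913} - \frac{132 \sqrt{538}}{132717518413913} \approx 2.6039 \cdot 10^{-7}$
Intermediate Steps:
$o{\left(d,m \right)} = - \frac{\sqrt{d^{2} + m^{2}}}{6}$
$\frac{1}{\left(- 88 \left(-542 + o{\left(3,23 \right)}\right) + 3792772\right) + l{\left(365,-1029 \right)}} = \frac{1}{\left(- 88 \left(-542 - \frac{\sqrt{3^{2} + 23^{2}}}{6}\right) + 3792772\right) - 365} = \frac{1}{\left(- 88 \left(-542 - \frac{\sqrt{9 + 529}}{6}\right) + 3792772\right) - 365} = \frac{1}{\left(- 88 \left(-542 - \frac{\sqrt{538}}{6}\right) + 3792772\right) - 365} = \frac{1}{\left(\left(47696 + \frac{44 \sqrt{538}}{3}\right) + 3792772\right) - 365} = \frac{1}{\left(3840468 + \frac{44 \sqrt{538}}{3}\right) - 365} = \frac{1}{3840103 + \frac{44 \sqrt{538}}{3}}$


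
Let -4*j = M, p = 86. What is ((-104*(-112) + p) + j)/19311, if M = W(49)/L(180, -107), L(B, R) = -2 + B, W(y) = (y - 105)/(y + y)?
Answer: 14620565/24061506 ≈ 0.60763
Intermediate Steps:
W(y) = (-105 + y)/(2*y) (W(y) = (-105 + y)/((2*y)) = (-105 + y)*(1/(2*y)) = (-105 + y)/(2*y))
M = -2/623 (M = ((½)*(-105 + 49)/49)/(-2 + 180) = ((½)*(1/49)*(-56))/178 = -4/7*1/178 = -2/623 ≈ -0.0032103)
j = 1/1246 (j = -¼*(-2/623) = 1/1246 ≈ 0.00080257)
((-104*(-112) + p) + j)/19311 = ((-104*(-112) + 86) + 1/1246)/19311 = ((11648 + 86) + 1/1246)*(1/19311) = (11734 + 1/1246)*(1/19311) = (14620565/1246)*(1/19311) = 14620565/24061506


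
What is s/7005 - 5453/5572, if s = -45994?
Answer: -42068119/5575980 ≈ -7.5445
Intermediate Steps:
s/7005 - 5453/5572 = -45994/7005 - 5453/5572 = -45994*1/7005 - 5453*1/5572 = -45994/7005 - 779/796 = -42068119/5575980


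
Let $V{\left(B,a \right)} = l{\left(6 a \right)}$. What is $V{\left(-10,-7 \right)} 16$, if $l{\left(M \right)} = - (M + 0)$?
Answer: $672$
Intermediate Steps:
$l{\left(M \right)} = - M$
$V{\left(B,a \right)} = - 6 a$
$V{\left(-10,-7 \right)} 16 = \left(-6\right) \left(-7\right) 16 = 42 \cdot 16 = 672$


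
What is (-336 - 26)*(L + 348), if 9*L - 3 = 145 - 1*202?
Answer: -123804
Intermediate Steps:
L = -6 (L = 1/3 + (145 - 1*202)/9 = 1/3 + (145 - 202)/9 = 1/3 + (1/9)*(-57) = 1/3 - 19/3 = -6)
(-336 - 26)*(L + 348) = (-336 - 26)*(-6 + 348) = -362*342 = -123804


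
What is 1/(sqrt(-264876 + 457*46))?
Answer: -I*sqrt(243854)/243854 ≈ -0.002025*I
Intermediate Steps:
1/(sqrt(-264876 + 457*46)) = 1/(sqrt(-264876 + 21022)) = 1/(sqrt(-243854)) = 1/(I*sqrt(243854)) = -I*sqrt(243854)/243854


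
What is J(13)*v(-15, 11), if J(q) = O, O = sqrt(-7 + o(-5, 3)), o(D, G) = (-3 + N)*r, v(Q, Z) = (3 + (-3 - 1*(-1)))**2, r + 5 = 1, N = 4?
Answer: I*sqrt(11) ≈ 3.3166*I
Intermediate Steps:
r = -4 (r = -5 + 1 = -4)
v(Q, Z) = 1 (v(Q, Z) = (3 + (-3 + 1))**2 = (3 - 2)**2 = 1**2 = 1)
o(D, G) = -4 (o(D, G) = (-3 + 4)*(-4) = 1*(-4) = -4)
O = I*sqrt(11) (O = sqrt(-7 - 4) = sqrt(-11) = I*sqrt(11) ≈ 3.3166*I)
J(q) = I*sqrt(11)
J(13)*v(-15, 11) = (I*sqrt(11))*1 = I*sqrt(11)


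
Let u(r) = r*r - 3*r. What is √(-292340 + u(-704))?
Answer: 2*√51347 ≈ 453.20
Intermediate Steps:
u(r) = r² - 3*r
√(-292340 + u(-704)) = √(-292340 - 704*(-3 - 704)) = √(-292340 - 704*(-707)) = √(-292340 + 497728) = √205388 = 2*√51347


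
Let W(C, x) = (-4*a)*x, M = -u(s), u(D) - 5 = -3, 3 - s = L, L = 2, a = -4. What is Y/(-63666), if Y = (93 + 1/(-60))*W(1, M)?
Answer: 22316/477495 ≈ 0.046736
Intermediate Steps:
s = 1 (s = 3 - 1*2 = 3 - 2 = 1)
u(D) = 2 (u(D) = 5 - 3 = 2)
M = -2 (M = -1*2 = -2)
W(C, x) = 16*x (W(C, x) = (-4*(-4))*x = 16*x)
Y = -44632/15 (Y = (93 + 1/(-60))*(16*(-2)) = (93 - 1/60)*(-32) = (5579/60)*(-32) = -44632/15 ≈ -2975.5)
Y/(-63666) = -44632/15/(-63666) = -44632/15*(-1/63666) = 22316/477495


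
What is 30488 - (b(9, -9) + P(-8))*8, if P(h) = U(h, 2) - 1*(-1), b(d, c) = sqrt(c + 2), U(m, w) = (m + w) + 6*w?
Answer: 30432 - 8*I*sqrt(7) ≈ 30432.0 - 21.166*I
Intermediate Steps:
U(m, w) = m + 7*w
b(d, c) = sqrt(2 + c)
P(h) = 15 + h (P(h) = (h + 7*2) - 1*(-1) = (h + 14) + 1 = (14 + h) + 1 = 15 + h)
30488 - (b(9, -9) + P(-8))*8 = 30488 - (sqrt(2 - 9) + (15 - 8))*8 = 30488 - (sqrt(-7) + 7)*8 = 30488 - (I*sqrt(7) + 7)*8 = 30488 - (7 + I*sqrt(7))*8 = 30488 - (56 + 8*I*sqrt(7)) = 30488 + (-56 - 8*I*sqrt(7)) = 30432 - 8*I*sqrt(7)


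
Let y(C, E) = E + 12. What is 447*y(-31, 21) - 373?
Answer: 14378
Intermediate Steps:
y(C, E) = 12 + E
447*y(-31, 21) - 373 = 447*(12 + 21) - 373 = 447*33 - 373 = 14751 - 373 = 14378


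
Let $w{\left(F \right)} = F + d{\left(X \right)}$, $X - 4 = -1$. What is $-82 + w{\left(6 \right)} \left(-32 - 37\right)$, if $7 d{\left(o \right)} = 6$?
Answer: $- \frac{3886}{7} \approx -555.14$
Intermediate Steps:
$X = 3$ ($X = 4 - 1 = 3$)
$d{\left(o \right)} = \frac{6}{7}$ ($d{\left(o \right)} = \frac{1}{7} \cdot 6 = \frac{6}{7}$)
$w{\left(F \right)} = \frac{6}{7} + F$ ($w{\left(F \right)} = F + \frac{6}{7} = \frac{6}{7} + F$)
$-82 + w{\left(6 \right)} \left(-32 - 37\right) = -82 + \left(\frac{6}{7} + 6\right) \left(-32 - 37\right) = -82 + \frac{48}{7} \left(-69\right) = -82 - \frac{3312}{7} = - \frac{3886}{7}$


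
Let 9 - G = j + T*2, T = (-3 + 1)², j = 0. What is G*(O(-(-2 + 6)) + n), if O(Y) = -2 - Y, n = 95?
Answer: 97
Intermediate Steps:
T = 4 (T = (-2)² = 4)
G = 1 (G = 9 - (0 + 4*2) = 9 - (0 + 8) = 9 - 1*8 = 9 - 8 = 1)
G*(O(-(-2 + 6)) + n) = 1*((-2 - (-1)*(-2 + 6)) + 95) = 1*((-2 - (-1)*4) + 95) = 1*((-2 - 1*(-4)) + 95) = 1*((-2 + 4) + 95) = 1*(2 + 95) = 1*97 = 97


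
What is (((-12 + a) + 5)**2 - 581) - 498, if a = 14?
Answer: -1030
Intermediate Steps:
(((-12 + a) + 5)**2 - 581) - 498 = (((-12 + 14) + 5)**2 - 581) - 498 = ((2 + 5)**2 - 581) - 498 = (7**2 - 581) - 498 = (49 - 581) - 498 = -532 - 498 = -1030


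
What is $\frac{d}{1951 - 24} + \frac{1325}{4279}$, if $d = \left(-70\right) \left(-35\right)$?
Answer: $\frac{13036825}{8245633} \approx 1.5811$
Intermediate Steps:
$d = 2450$
$\frac{d}{1951 - 24} + \frac{1325}{4279} = \frac{2450}{1951 - 24} + \frac{1325}{4279} = \frac{2450}{1951 - 24} + 1325 \cdot \frac{1}{4279} = \frac{2450}{1927} + \frac{1325}{4279} = \frac{13036825}{8245633}$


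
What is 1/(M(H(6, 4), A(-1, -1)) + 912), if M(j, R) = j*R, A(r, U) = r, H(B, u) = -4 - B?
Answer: 1/922 ≈ 0.0010846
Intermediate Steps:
M(j, R) = R*j
1/(M(H(6, 4), A(-1, -1)) + 912) = 1/(-(-4 - 1*6) + 912) = 1/(-(-4 - 6) + 912) = 1/(-1*(-10) + 912) = 1/(10 + 912) = 1/922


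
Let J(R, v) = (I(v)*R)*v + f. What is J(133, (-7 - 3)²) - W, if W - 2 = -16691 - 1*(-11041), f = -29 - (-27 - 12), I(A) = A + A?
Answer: 2665658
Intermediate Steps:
I(A) = 2*A
f = 10 (f = -29 - 1*(-39) = -29 + 39 = 10)
J(R, v) = 10 + 2*R*v² (J(R, v) = ((2*v)*R)*v + 10 = (2*R*v)*v + 10 = 2*R*v² + 10 = 10 + 2*R*v²)
W = -5648 (W = 2 + (-16691 - 1*(-11041)) = 2 + (-16691 + 11041) = 2 - 5650 = -5648)
J(133, (-7 - 3)²) - W = (10 + 2*133*((-7 - 3)²)²) - 1*(-5648) = (10 + 2*133*((-10)²)²) + 5648 = (10 + 2*133*100²) + 5648 = (10 + 2*133*10000) + 5648 = (10 + 2660000) + 5648 = 2660010 + 5648 = 2665658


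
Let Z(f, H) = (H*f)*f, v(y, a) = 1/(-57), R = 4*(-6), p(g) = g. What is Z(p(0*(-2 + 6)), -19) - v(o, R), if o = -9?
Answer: 1/57 ≈ 0.017544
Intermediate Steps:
R = -24
v(y, a) = -1/57
Z(f, H) = H*f²
Z(p(0*(-2 + 6)), -19) - v(o, R) = -19*(0*(-2 + 6))² - 1*(-1/57) = -19*(0*4)² + 1/57 = -19*0² + 1/57 = -19*0 + 1/57 = 0 + 1/57 = 1/57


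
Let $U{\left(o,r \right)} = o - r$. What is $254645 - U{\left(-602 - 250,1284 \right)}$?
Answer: $256781$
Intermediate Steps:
$254645 - U{\left(-602 - 250,1284 \right)} = 254645 - \left(\left(-602 - 250\right) - 1284\right) = 254645 - \left(-852 - 1284\right) = 254645 - -2136 = 254645 + 2136 = 256781$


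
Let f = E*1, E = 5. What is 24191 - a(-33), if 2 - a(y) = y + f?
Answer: 24161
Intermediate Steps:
f = 5 (f = 5*1 = 5)
a(y) = -3 - y (a(y) = 2 - (y + 5) = 2 - (5 + y) = 2 + (-5 - y) = -3 - y)
24191 - a(-33) = 24191 - (-3 - 1*(-33)) = 24191 - (-3 + 33) = 24191 - 1*30 = 24191 - 30 = 24161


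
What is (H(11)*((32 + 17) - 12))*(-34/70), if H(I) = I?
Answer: -6919/35 ≈ -197.69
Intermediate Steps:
(H(11)*((32 + 17) - 12))*(-34/70) = (11*((32 + 17) - 12))*(-34/70) = (11*(49 - 12))*(-34*1/70) = (11*37)*(-17/35) = 407*(-17/35) = -6919/35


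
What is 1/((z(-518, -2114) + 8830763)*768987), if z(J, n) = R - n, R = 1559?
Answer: 1/6793566436332 ≈ 1.4720e-13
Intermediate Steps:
z(J, n) = 1559 - n
1/((z(-518, -2114) + 8830763)*768987) = 1/(((1559 - 1*(-2114)) + 8830763)*768987) = (1/768987)/((1559 + 2114) + 8830763) = (1/768987)/(3673 + 8830763) = (1/768987)/8834436 = (1/8834436)*(1/768987) = 1/6793566436332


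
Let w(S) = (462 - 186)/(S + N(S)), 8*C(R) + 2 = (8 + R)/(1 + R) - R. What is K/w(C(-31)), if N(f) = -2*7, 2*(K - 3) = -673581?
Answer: 110780635/8832 ≈ 12543.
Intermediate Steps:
C(R) = -¼ - R/8 + (8 + R)/(8*(1 + R)) (C(R) = -¼ + ((8 + R)/(1 + R) - R)/8 = -¼ + (-R + (8 + R)/(1 + R))/8 = -¼ + (-R/8 + (8 + R)/(8*(1 + R))) = -¼ - R/8 + (8 + R)/(8*(1 + R)))
K = -673575/2 (K = 3 + (½)*(-673581) = 3 - 673581/2 = -673575/2 ≈ -3.3679e+5)
N(f) = -14
w(S) = 276/(-14 + S) (w(S) = (462 - 186)/(S - 14) = 276/(-14 + S))
K/w(C(-31)) = -(-1571675/92 + 224525*(6 - 1*(-31)² - 2*(-31))/(1472*(1 - 31))) = -673575/(2*(276/(-14 + (⅛)*(6 - 1*961 + 62)/(-30)))) = -673575/(2*(276/(-14 + (⅛)*(-1/30)*(6 - 961 + 62)))) = -673575/(2*(276/(-14 + (⅛)*(-1/30)*(-893)))) = -673575/(2*(276/(-14 + 893/240))) = -673575/(2*(276/(-2467/240))) = -673575/(2*(276*(-240/2467))) = -673575/(2*(-66240/2467)) = -673575/2*(-2467/66240) = 110780635/8832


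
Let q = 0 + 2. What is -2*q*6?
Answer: -24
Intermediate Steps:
q = 2
-2*q*6 = -2*2*6 = -4*6 = -24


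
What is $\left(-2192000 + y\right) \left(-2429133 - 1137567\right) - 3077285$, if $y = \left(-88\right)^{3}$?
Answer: $10248809505115$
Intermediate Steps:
$y = -681472$
$\left(-2192000 + y\right) \left(-2429133 - 1137567\right) - 3077285 = \left(-2192000 - 681472\right) \left(-2429133 - 1137567\right) - 3077285 = \left(-2873472\right) \left(-3566700\right) - 3077285 = 10248812582400 - 3077285 = 10248809505115$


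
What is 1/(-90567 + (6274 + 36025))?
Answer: -1/48268 ≈ -2.0718e-5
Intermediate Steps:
1/(-90567 + (6274 + 36025)) = 1/(-90567 + 42299) = 1/(-48268) = -1/48268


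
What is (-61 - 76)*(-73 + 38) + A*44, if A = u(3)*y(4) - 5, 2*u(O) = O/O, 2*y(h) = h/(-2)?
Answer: 4553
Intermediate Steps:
y(h) = -h/4 (y(h) = (h/(-2))/2 = (h*(-½))/2 = (-h/2)/2 = -h/4)
u(O) = ½ (u(O) = (O/O)/2 = (½)*1 = ½)
A = -11/2 (A = (-¼*4)/2 - 5 = (½)*(-1) - 5 = -½ - 5 = -11/2 ≈ -5.5000)
(-61 - 76)*(-73 + 38) + A*44 = (-61 - 76)*(-73 + 38) - 11/2*44 = -137*(-35) - 242 = 4795 - 242 = 4553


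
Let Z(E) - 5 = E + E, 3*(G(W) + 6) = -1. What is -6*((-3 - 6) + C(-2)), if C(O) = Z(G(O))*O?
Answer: -38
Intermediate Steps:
G(W) = -19/3 (G(W) = -6 + (1/3)*(-1) = -6 - 1/3 = -19/3)
Z(E) = 5 + 2*E (Z(E) = 5 + (E + E) = 5 + 2*E)
C(O) = -23*O/3 (C(O) = (5 + 2*(-19/3))*O = (5 - 38/3)*O = -23*O/3)
-6*((-3 - 6) + C(-2)) = -6*((-3 - 6) - 23/3*(-2)) = -6*(-9 + 46/3) = -6*19/3 = -1*38 = -38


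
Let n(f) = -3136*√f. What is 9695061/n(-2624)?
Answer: 9695061*I*√41/1028608 ≈ 60.352*I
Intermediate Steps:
9695061/n(-2624) = 9695061/((-25088*I*√41)) = 9695061*(I*√41/1028608) = 9695061*I*√41/1028608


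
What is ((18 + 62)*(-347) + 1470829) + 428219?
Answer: 1871288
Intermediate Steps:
((18 + 62)*(-347) + 1470829) + 428219 = (80*(-347) + 1470829) + 428219 = (-27760 + 1470829) + 428219 = 1443069 + 428219 = 1871288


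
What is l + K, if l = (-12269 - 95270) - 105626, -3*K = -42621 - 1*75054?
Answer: -173940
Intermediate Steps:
K = 39225 (K = -(-42621 - 1*75054)/3 = -(-42621 - 75054)/3 = -⅓*(-117675) = 39225)
l = -213165 (l = -107539 - 105626 = -213165)
l + K = -213165 + 39225 = -173940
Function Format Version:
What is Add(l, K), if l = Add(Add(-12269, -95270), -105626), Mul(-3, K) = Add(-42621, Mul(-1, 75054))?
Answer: -173940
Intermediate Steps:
K = 39225 (K = Mul(Rational(-1, 3), Add(-42621, Mul(-1, 75054))) = Mul(Rational(-1, 3), Add(-42621, -75054)) = Mul(Rational(-1, 3), -117675) = 39225)
l = -213165 (l = Add(-107539, -105626) = -213165)
Add(l, K) = Add(-213165, 39225) = -173940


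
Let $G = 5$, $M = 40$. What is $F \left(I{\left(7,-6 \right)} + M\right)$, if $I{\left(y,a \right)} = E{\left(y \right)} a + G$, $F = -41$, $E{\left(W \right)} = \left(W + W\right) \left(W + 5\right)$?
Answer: $39483$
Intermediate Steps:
$E{\left(W \right)} = 2 W \left(5 + W\right)$
$I{\left(y,a \right)} = 5 + 2 a y \left(5 + y\right)$ ($I{\left(y,a \right)} = 2 y \left(5 + y\right) a + 5 = 2 a y \left(5 + y\right) + 5 = 5 + 2 a y \left(5 + y\right)$)
$F \left(I{\left(7,-6 \right)} + M\right) = - 41 \left(\left(5 + 2 \left(-6\right) 7 \left(5 + 7\right)\right) + 40\right) = - 41 \left(\left(5 + 2 \left(-6\right) 7 \cdot 12\right) + 40\right) = - 41 \left(\left(5 - 1008\right) + 40\right) = - 41 \left(-1003 + 40\right) = \left(-41\right) \left(-963\right) = 39483$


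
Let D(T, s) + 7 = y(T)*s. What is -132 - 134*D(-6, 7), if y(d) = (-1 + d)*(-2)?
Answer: -12326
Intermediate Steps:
y(d) = 2 - 2*d
D(T, s) = -7 + s*(2 - 2*T) (D(T, s) = -7 + (2 - 2*T)*s = -7 + s*(2 - 2*T))
-132 - 134*D(-6, 7) = -132 - 134*(-7 - 2*7*(-1 - 6)) = -132 - 134*(-7 - 2*7*(-7)) = -132 - 134*(-7 + 98) = -132 - 134*91 = -132 - 12194 = -12326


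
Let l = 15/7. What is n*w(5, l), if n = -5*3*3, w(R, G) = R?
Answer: -225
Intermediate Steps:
l = 15/7 (l = 15*(⅐) = 15/7 ≈ 2.1429)
n = -45 (n = -15*3 = -45)
n*w(5, l) = -45*5 = -225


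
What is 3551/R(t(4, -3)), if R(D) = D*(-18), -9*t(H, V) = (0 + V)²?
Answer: 3551/18 ≈ 197.28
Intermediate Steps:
t(H, V) = -V²/9 (t(H, V) = -(0 + V)²/9 = -V²/9)
R(D) = -18*D
3551/R(t(4, -3)) = 3551/((-(-2)*(-3)²)) = 3551/((-(-2)*9)) = 3551/((-18*(-1))) = 3551/18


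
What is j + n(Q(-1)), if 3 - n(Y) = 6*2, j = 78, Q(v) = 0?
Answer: 69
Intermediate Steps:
n(Y) = -9 (n(Y) = 3 - 6*2 = 3 - 1*12 = 3 - 12 = -9)
j + n(Q(-1)) = 78 - 9 = 69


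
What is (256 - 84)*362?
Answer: 62264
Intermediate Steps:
(256 - 84)*362 = 172*362 = 62264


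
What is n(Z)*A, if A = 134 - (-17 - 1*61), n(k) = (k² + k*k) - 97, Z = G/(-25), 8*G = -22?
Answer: -25698587/1250 ≈ -20559.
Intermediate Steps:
G = -11/4 (G = (⅛)*(-22) = -11/4 ≈ -2.7500)
Z = 11/100 (Z = -11/4/(-25) = -11/4*(-1/25) = 11/100 ≈ 0.11000)
n(k) = -97 + 2*k² (n(k) = (k² + k²) - 97 = 2*k² - 97 = -97 + 2*k²)
A = 212 (A = 134 - (-17 - 61) = 134 - 1*(-78) = 134 + 78 = 212)
n(Z)*A = (-97 + 2*(11/100)²)*212 = (-97 + 2*(121/10000))*212 = (-97 + 121/5000)*212 = -484879/5000*212 = -25698587/1250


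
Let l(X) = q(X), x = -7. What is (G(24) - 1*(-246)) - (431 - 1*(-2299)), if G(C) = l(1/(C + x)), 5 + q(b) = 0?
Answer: -2489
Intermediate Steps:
q(b) = -5 (q(b) = -5 + 0 = -5)
l(X) = -5
G(C) = -5
(G(24) - 1*(-246)) - (431 - 1*(-2299)) = (-5 - 1*(-246)) - (431 - 1*(-2299)) = (-5 + 246) - (431 + 2299) = 241 - 1*2730 = 241 - 2730 = -2489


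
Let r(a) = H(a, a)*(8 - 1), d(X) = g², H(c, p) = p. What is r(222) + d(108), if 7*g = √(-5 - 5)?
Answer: 76136/49 ≈ 1553.8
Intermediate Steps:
g = I*√10/7 (g = √(-5 - 5)/7 = √(-10)/7 = (I*√10)/7 = I*√10/7 ≈ 0.45175*I)
d(X) = -10/49 (d(X) = (I*√10/7)² = -10/49)
r(a) = 7*a (r(a) = a*(8 - 1) = a*7 = 7*a)
r(222) + d(108) = 7*222 - 10/49 = 1554 - 10/49 = 76136/49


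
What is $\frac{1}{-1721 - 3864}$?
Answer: $- \frac{1}{5585} \approx -0.00017905$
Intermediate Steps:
$\frac{1}{-1721 - 3864} = \frac{1}{-5585} = - \frac{1}{5585}$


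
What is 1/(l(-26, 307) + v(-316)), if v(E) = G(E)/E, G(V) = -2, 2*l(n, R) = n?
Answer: -158/2053 ≈ -0.076961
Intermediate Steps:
l(n, R) = n/2
v(E) = -2/E
1/(l(-26, 307) + v(-316)) = 1/((½)*(-26) - 2/(-316)) = 1/(-13 - 2*(-1/316)) = 1/(-13 + 1/158) = 1/(-2053/158) = -158/2053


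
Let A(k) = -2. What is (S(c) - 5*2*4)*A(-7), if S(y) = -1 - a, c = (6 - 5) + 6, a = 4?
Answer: 90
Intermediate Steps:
c = 7 (c = 1 + 6 = 7)
S(y) = -5 (S(y) = -1 - 1*4 = -1 - 4 = -5)
(S(c) - 5*2*4)*A(-7) = (-5 - 5*2*4)*(-2) = (-5 - 10*4)*(-2) = (-5 - 40)*(-2) = -45*(-2) = 90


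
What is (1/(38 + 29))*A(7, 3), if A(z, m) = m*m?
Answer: 9/67 ≈ 0.13433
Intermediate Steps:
A(z, m) = m**2
(1/(38 + 29))*A(7, 3) = (1/(38 + 29))*3**2 = (1/67)*9 = 9/67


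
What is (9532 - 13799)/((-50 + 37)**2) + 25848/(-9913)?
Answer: -46667083/1675297 ≈ -27.856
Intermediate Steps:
(9532 - 13799)/((-50 + 37)**2) + 25848/(-9913) = -4267/((-13)**2) + 25848*(-1/9913) = -4267/169 - 25848/9913 = -46667083/1675297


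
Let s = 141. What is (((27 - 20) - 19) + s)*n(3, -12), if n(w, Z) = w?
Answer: 387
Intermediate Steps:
(((27 - 20) - 19) + s)*n(3, -12) = (((27 - 20) - 19) + 141)*3 = ((7 - 19) + 141)*3 = (-12 + 141)*3 = 129*3 = 387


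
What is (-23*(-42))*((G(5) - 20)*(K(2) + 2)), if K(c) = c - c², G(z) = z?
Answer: 0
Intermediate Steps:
(-23*(-42))*((G(5) - 20)*(K(2) + 2)) = (-23*(-42))*((5 - 20)*(2*(1 - 1*2) + 2)) = 966*(-15*(2*(1 - 2) + 2)) = 966*(-15*(2*(-1) + 2)) = 966*(-15*(-2 + 2)) = 966*(-15*0) = 966*0 = 0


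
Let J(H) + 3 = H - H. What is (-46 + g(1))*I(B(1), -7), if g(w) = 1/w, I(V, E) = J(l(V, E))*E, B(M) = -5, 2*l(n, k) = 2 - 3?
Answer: -945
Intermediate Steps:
l(n, k) = -½ (l(n, k) = (2 - 3)/2 = (½)*(-1) = -½)
J(H) = -3 (J(H) = -3 + (H - H) = -3 + 0 = -3)
I(V, E) = -3*E
(-46 + g(1))*I(B(1), -7) = (-46 + 1/1)*(-3*(-7)) = (-46 + 1)*21 = -45*21 = -945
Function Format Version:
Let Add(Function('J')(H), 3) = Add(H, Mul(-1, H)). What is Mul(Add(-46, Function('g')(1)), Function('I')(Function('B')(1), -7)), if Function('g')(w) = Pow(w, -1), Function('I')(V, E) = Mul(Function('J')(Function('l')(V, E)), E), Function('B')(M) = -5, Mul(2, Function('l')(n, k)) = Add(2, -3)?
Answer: -945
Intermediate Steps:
Function('l')(n, k) = Rational(-1, 2) (Function('l')(n, k) = Mul(Rational(1, 2), Add(2, -3)) = Mul(Rational(1, 2), -1) = Rational(-1, 2))
Function('J')(H) = -3 (Function('J')(H) = Add(-3, Add(H, Mul(-1, H))) = Add(-3, 0) = -3)
Function('I')(V, E) = Mul(-3, E)
Mul(Add(-46, Function('g')(1)), Function('I')(Function('B')(1), -7)) = Mul(Add(-46, Pow(1, -1)), Mul(-3, -7)) = Mul(Add(-46, 1), 21) = Mul(-45, 21) = -945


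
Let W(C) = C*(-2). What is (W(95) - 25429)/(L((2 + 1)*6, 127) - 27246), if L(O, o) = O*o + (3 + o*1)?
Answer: 25619/24830 ≈ 1.0318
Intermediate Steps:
W(C) = -2*C
L(O, o) = 3 + o + O*o (L(O, o) = O*o + (3 + o) = 3 + o + O*o)
(W(95) - 25429)/(L((2 + 1)*6, 127) - 27246) = (-2*95 - 25429)/((3 + 127 + ((2 + 1)*6)*127) - 27246) = (-190 - 25429)/((3 + 127 + (3*6)*127) - 27246) = -25619/((3 + 127 + 18*127) - 27246) = -25619/((3 + 127 + 2286) - 27246) = -25619/(2416 - 27246) = -25619/(-24830) = -25619*(-1/24830) = 25619/24830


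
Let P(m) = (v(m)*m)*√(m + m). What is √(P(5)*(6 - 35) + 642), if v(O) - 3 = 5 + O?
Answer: √(642 - 1885*√10) ≈ 72.931*I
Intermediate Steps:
v(O) = 8 + O (v(O) = 3 + (5 + O) = 8 + O)
P(m) = √2*m^(3/2)*(8 + m) (P(m) = ((8 + m)*m)*√(m + m) = (m*(8 + m))*√(2*m) = (m*(8 + m))*(√2*√m) = √2*m^(3/2)*(8 + m))
√(P(5)*(6 - 35) + 642) = √((√2*5^(3/2)*(8 + 5))*(6 - 35) + 642) = √((√2*(5*√5)*13)*(-29) + 642) = √((65*√10)*(-29) + 642) = √(-1885*√10 + 642) = √(642 - 1885*√10)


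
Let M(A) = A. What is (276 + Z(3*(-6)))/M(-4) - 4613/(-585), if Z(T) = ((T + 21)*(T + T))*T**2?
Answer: 5081828/585 ≈ 8686.9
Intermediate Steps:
Z(T) = 2*T**3*(21 + T) (Z(T) = ((21 + T)*(2*T))*T**2 = (2*T*(21 + T))*T**2 = 2*T**3*(21 + T))
(276 + Z(3*(-6)))/M(-4) - 4613/(-585) = (276 + 2*(3*(-6))**3*(21 + 3*(-6)))/(-4) - 4613/(-585) = (276 + 2*(-18)**3*(21 - 18))*(-1/4) - 4613*(-1/585) = (276 + 2*(-5832)*3)*(-1/4) + 4613/585 = (276 - 34992)*(-1/4) + 4613/585 = -34716*(-1/4) + 4613/585 = 8679 + 4613/585 = 5081828/585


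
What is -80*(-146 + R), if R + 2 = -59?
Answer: 16560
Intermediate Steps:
R = -61 (R = -2 - 59 = -61)
-80*(-146 + R) = -80*(-146 - 61) = -80*(-207) = 16560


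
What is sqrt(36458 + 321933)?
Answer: sqrt(358391) ≈ 598.66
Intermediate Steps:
sqrt(36458 + 321933) = sqrt(358391)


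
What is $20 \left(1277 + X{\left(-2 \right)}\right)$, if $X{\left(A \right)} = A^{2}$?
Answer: $25620$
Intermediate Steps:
$20 \left(1277 + X{\left(-2 \right)}\right) = 20 \left(1277 + \left(-2\right)^{2}\right) = 20 \left(1277 + 4\right) = 20 \cdot 1281 = 25620$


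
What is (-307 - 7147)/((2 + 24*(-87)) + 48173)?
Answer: -7454/46087 ≈ -0.16174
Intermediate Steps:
(-307 - 7147)/((2 + 24*(-87)) + 48173) = -7454/((2 - 2088) + 48173) = -7454/(-2086 + 48173) = -7454/46087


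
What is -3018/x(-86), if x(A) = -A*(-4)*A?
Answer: -1509/14792 ≈ -0.10201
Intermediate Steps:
x(A) = 4*A² (x(A) = -(-4*A)*A = -(-4)*A² = 4*A²)
-3018/x(-86) = -3018/(4*(-86)²) = -3018/(4*7396) = -3018/29584 = -3018*1/29584 = -1509/14792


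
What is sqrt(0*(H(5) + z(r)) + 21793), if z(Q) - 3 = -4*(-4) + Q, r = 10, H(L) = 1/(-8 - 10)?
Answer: sqrt(21793) ≈ 147.62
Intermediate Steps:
H(L) = -1/18 (H(L) = 1/(-18) = -1/18)
z(Q) = 19 + Q (z(Q) = 3 + (-4*(-4) + Q) = 3 + (16 + Q) = 19 + Q)
sqrt(0*(H(5) + z(r)) + 21793) = sqrt(0*(-1/18 + (19 + 10)) + 21793) = sqrt(0*(-1/18 + 29) + 21793) = sqrt(0*(521/18) + 21793) = sqrt(0 + 21793) = sqrt(21793)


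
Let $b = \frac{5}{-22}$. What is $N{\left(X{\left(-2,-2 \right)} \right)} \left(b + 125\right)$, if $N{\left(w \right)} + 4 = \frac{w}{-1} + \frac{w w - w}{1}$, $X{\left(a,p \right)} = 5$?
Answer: $\frac{2745}{2} \approx 1372.5$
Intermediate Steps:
$b = - \frac{5}{22}$ ($b = 5 \left(- \frac{1}{22}\right) = - \frac{5}{22} \approx -0.22727$)
$N{\left(w \right)} = -4 + w^{2} - 2 w$ ($N{\left(w \right)} = -4 + \left(\frac{w}{-1} + \frac{w w - w}{1}\right) = -4 + \left(w \left(-1\right) + \left(w^{2} - w\right) 1\right) = -4 - \left(- w^{2} + 2 w\right) = -4 + \left(w^{2} - 2 w\right) = -4 + w^{2} - 2 w$)
$N{\left(X{\left(-2,-2 \right)} \right)} \left(b + 125\right) = \left(-4 + 5^{2} - 10\right) \left(- \frac{5}{22} + 125\right) = \left(-4 + 25 - 10\right) \frac{2745}{22} = 11 \cdot \frac{2745}{22} = \frac{2745}{2}$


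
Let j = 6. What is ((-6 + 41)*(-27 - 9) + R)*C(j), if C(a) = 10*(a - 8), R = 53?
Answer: 24140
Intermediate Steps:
C(a) = -80 + 10*a (C(a) = 10*(-8 + a) = -80 + 10*a)
((-6 + 41)*(-27 - 9) + R)*C(j) = ((-6 + 41)*(-27 - 9) + 53)*(-80 + 10*6) = (35*(-36) + 53)*(-80 + 60) = (-1260 + 53)*(-20) = -1207*(-20) = 24140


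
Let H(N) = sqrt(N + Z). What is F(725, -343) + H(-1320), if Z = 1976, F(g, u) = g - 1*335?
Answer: 390 + 4*sqrt(41) ≈ 415.61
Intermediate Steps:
F(g, u) = -335 + g (F(g, u) = g - 335 = -335 + g)
H(N) = sqrt(1976 + N) (H(N) = sqrt(N + 1976) = sqrt(1976 + N))
F(725, -343) + H(-1320) = (-335 + 725) + sqrt(1976 - 1320) = 390 + sqrt(656) = 390 + 4*sqrt(41)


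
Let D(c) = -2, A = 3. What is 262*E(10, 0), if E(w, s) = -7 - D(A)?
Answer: -1310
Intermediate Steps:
E(w, s) = -5 (E(w, s) = -7 - 1*(-2) = -7 + 2 = -5)
262*E(10, 0) = 262*(-5) = -1310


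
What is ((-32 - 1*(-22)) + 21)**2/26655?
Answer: 121/26655 ≈ 0.0045395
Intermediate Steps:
((-32 - 1*(-22)) + 21)**2/26655 = ((-32 + 22) + 21)**2*(1/26655) = (-10 + 21)**2*(1/26655) = 11**2*(1/26655) = 121*(1/26655) = 121/26655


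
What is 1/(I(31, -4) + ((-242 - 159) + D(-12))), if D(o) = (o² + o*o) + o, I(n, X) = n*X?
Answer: -1/249 ≈ -0.0040161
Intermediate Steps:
I(n, X) = X*n
D(o) = o + 2*o² (D(o) = (o² + o²) + o = 2*o² + o = o + 2*o²)
1/(I(31, -4) + ((-242 - 159) + D(-12))) = 1/(-4*31 + ((-242 - 159) - 12*(1 + 2*(-12)))) = 1/(-124 + (-401 - 12*(1 - 24))) = 1/(-124 + (-401 - 12*(-23))) = 1/(-124 + (-401 + 276)) = 1/(-124 - 125) = 1/(-249) = -1/249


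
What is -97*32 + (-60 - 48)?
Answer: -3212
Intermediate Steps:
-97*32 + (-60 - 48) = -3104 - 108 = -3212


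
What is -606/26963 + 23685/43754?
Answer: 612103731/1179739102 ≈ 0.51885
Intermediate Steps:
-606/26963 + 23685/43754 = 612103731/1179739102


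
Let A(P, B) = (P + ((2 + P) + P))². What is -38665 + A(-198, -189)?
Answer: 311799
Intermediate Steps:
A(P, B) = (2 + 3*P)² (A(P, B) = (P + (2 + 2*P))² = (2 + 3*P)²)
-38665 + A(-198, -189) = -38665 + (2 + 3*(-198))² = -38665 + (2 - 594)² = -38665 + (-592)² = -38665 + 350464 = 311799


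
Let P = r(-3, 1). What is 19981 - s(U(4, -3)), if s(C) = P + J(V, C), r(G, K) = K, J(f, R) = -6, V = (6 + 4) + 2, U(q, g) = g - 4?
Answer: 19986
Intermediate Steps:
U(q, g) = -4 + g
V = 12 (V = 10 + 2 = 12)
P = 1
s(C) = -5 (s(C) = 1 - 6 = -5)
19981 - s(U(4, -3)) = 19981 - 1*(-5) = 19981 + 5 = 19986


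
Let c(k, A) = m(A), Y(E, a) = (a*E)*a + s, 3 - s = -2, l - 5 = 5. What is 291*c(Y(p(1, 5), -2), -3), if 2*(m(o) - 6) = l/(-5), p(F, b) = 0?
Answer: 1455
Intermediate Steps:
l = 10 (l = 5 + 5 = 10)
s = 5 (s = 3 - 1*(-2) = 3 + 2 = 5)
Y(E, a) = 5 + E*a² (Y(E, a) = (a*E)*a + 5 = (E*a)*a + 5 = E*a² + 5 = 5 + E*a²)
m(o) = 5 (m(o) = 6 + (10/(-5))/2 = 6 + (10*(-⅕))/2 = 6 + (½)*(-2) = 6 - 1 = 5)
c(k, A) = 5
291*c(Y(p(1, 5), -2), -3) = 291*5 = 1455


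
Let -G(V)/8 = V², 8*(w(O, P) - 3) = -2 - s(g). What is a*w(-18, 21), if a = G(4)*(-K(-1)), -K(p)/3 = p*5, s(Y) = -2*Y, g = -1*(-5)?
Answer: 7680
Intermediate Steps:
g = 5
w(O, P) = 4 (w(O, P) = 3 + (-2 - (-2)*5)/8 = 3 + (-2 - 1*(-10))/8 = 3 + (-2 + 10)/8 = 3 + (⅛)*8 = 3 + 1 = 4)
K(p) = -15*p (K(p) = -3*p*5 = -15*p)
G(V) = -8*V²
a = 1920 (a = (-8*4²)*(-(-15)*(-1)) = (-8*16)*(-1*15) = -128*(-15) = 1920)
a*w(-18, 21) = 1920*4 = 7680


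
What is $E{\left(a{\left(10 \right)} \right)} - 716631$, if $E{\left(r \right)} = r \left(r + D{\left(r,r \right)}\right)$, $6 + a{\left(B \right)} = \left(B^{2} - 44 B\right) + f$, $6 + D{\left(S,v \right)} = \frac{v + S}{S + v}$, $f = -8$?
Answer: $-589545$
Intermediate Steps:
$D{\left(S,v \right)} = -5$ ($D{\left(S,v \right)} = -6 + \frac{v + S}{S + v} = -6 + \frac{S + v}{S + v} = -6 + 1 = -5$)
$a{\left(B \right)} = -14 + B^{2} - 44 B$ ($a{\left(B \right)} = -6 - \left(8 - B^{2} + 44 B\right) = -14 + B^{2} - 44 B$)
$E{\left(r \right)} = r \left(-5 + r\right)$ ($E{\left(r \right)} = r \left(r - 5\right) = r \left(-5 + r\right)$)
$E{\left(a{\left(10 \right)} \right)} - 716631 = \left(-14 + 10^{2} - 440\right) \left(-5 - \left(454 - 100\right)\right) - 716631 = \left(-14 + 100 - 440\right) \left(-5 - 354\right) - 716631 = - 354 \left(-5 - 354\right) - 716631 = \left(-354\right) \left(-359\right) - 716631 = 127086 - 716631 = -589545$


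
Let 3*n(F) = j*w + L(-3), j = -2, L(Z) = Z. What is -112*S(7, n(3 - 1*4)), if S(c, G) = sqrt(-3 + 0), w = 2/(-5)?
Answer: -112*I*sqrt(3) ≈ -193.99*I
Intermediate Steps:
w = -2/5 (w = 2*(-1/5) = -2/5 ≈ -0.40000)
n(F) = -11/15 (n(F) = (-2*(-2/5) - 3)/3 = (4/5 - 3)/3 = (1/3)*(-11/5) = -11/15)
S(c, G) = I*sqrt(3) (S(c, G) = sqrt(-3) = I*sqrt(3))
-112*S(7, n(3 - 1*4)) = -112*I*sqrt(3)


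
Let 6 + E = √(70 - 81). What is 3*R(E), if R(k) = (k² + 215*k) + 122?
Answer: -3429 + 609*I*√11 ≈ -3429.0 + 2019.8*I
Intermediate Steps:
E = -6 + I*√11 (E = -6 + √(70 - 81) = -6 + √(-11) = -6 + I*√11 ≈ -6.0 + 3.3166*I)
R(k) = 122 + k² + 215*k
3*R(E) = 3*(122 + (-6 + I*√11)² + 215*(-6 + I*√11)) = 3*(122 + (-6 + I*√11)² + (-1290 + 215*I*√11)) = 3*(-1168 + (-6 + I*√11)² + 215*I*√11) = -3504 + 3*(-6 + I*√11)² + 645*I*√11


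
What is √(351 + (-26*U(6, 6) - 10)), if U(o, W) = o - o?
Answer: √341 ≈ 18.466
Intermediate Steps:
U(o, W) = 0
√(351 + (-26*U(6, 6) - 10)) = √(351 + (-26*0 - 10)) = √(351 + (0 - 10)) = √(351 - 10) = √341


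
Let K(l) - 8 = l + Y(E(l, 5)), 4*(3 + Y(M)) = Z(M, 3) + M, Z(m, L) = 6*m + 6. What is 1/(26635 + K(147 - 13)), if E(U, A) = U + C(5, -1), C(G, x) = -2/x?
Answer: 2/54027 ≈ 3.7019e-5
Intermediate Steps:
Z(m, L) = 6 + 6*m
E(U, A) = 2 + U (E(U, A) = U - 2/(-1) = U - 2*(-1) = U + 2 = 2 + U)
Y(M) = -3/2 + 7*M/4 (Y(M) = -3 + ((6 + 6*M) + M)/4 = -3 + (6 + 7*M)/4 = -3 + (3/2 + 7*M/4) = -3/2 + 7*M/4)
K(l) = 10 + 11*l/4 (K(l) = 8 + (l + (-3/2 + 7*(2 + l)/4)) = 8 + (l + (-3/2 + (7/2 + 7*l/4))) = 8 + (l + (2 + 7*l/4)) = 8 + (2 + 11*l/4) = 10 + 11*l/4)
1/(26635 + K(147 - 13)) = 1/(26635 + (10 + 11*(147 - 13)/4)) = 1/(26635 + (10 + (11/4)*134)) = 1/(26635 + (10 + 737/2)) = 1/(26635 + 757/2) = 1/(54027/2) = 2/54027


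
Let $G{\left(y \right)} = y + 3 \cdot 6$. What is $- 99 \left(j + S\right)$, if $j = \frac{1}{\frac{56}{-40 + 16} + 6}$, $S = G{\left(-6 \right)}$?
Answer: $-1215$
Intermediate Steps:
$G{\left(y \right)} = 18 + y$ ($G{\left(y \right)} = y + 18 = 18 + y$)
$S = 12$ ($S = 18 - 6 = 12$)
$j = \frac{3}{11}$ ($j = \frac{1}{\frac{56}{-24} + 6} = \frac{1}{56 \left(- \frac{1}{24}\right) + 6} = \frac{1}{- \frac{7}{3} + 6} = \frac{1}{\frac{11}{3}} = \frac{3}{11} \approx 0.27273$)
$- 99 \left(j + S\right) = - 99 \left(\frac{3}{11} + 12\right) = \left(-99\right) \frac{135}{11} = -1215$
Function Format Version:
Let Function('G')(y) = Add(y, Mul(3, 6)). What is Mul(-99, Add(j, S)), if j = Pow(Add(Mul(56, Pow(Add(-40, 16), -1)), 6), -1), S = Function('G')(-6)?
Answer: -1215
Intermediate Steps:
Function('G')(y) = Add(18, y) (Function('G')(y) = Add(y, 18) = Add(18, y))
S = 12 (S = Add(18, -6) = 12)
j = Rational(3, 11) (j = Pow(Add(Mul(56, Pow(-24, -1)), 6), -1) = Pow(Add(Mul(56, Rational(-1, 24)), 6), -1) = Pow(Add(Rational(-7, 3), 6), -1) = Pow(Rational(11, 3), -1) = Rational(3, 11) ≈ 0.27273)
Mul(-99, Add(j, S)) = Mul(-99, Add(Rational(3, 11), 12)) = Mul(-99, Rational(135, 11)) = -1215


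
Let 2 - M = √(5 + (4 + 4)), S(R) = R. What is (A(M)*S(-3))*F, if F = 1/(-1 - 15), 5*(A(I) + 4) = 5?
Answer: -9/16 ≈ -0.56250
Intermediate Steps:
M = 2 - √13 (M = 2 - √(5 + (4 + 4)) = 2 - √(5 + 8) = 2 - √13 ≈ -1.6056)
A(I) = -3 (A(I) = -4 + (⅕)*5 = -4 + 1 = -3)
F = -1/16 (F = 1/(-16) = -1/16 ≈ -0.062500)
(A(M)*S(-3))*F = -3*(-3)*(-1/16) = 9*(-1/16) = -9/16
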